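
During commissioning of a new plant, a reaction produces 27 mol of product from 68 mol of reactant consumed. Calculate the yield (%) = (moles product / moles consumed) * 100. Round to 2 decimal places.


Yield = (moles product / moles consumed) * 100%
Yield = (27 / 68) * 100
Yield = 0.3971 * 100
Yield = 39.71%


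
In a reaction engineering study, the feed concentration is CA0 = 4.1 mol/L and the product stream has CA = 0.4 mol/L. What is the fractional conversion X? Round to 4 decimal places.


X = (CA0 - CA) / CA0
X = (4.1 - 0.4) / 4.1
X = 3.7 / 4.1
X = 0.9024


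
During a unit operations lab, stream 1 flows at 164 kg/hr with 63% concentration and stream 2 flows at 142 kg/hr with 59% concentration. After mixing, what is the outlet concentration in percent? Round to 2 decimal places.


Mass balance on solute: F1*x1 + F2*x2 = F3*x3
F3 = F1 + F2 = 164 + 142 = 306 kg/hr
x3 = (F1*x1 + F2*x2)/F3
x3 = (164*0.63 + 142*0.59) / 306
x3 = 61.14%


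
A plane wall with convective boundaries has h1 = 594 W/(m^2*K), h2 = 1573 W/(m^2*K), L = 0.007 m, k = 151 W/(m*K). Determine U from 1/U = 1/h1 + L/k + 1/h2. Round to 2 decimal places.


1/U = 1/h1 + L/k + 1/h2
1/U = 1/594 + 0.007/151 + 1/1573
1/U = 0.0016835017 + 4.63576e-05 + 0.0006357279
1/U = 0.0023655872
U = 422.73 W/(m^2*K)


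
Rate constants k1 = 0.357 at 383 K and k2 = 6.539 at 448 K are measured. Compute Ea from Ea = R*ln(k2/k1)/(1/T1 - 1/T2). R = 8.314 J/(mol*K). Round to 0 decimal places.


Ea = R * ln(k2/k1) / (1/T1 - 1/T2)
ln(k2/k1) = ln(6.539/0.357) = 2.9078037
1/T1 - 1/T2 = 1/383 - 1/448 = 0.0003788232
Ea = 8.314 * 2.9078037 / 0.0003788232
Ea = 63817 J/mol


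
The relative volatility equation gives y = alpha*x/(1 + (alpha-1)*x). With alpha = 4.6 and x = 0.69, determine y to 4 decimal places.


y = alpha*x / (1 + (alpha-1)*x)
y = 4.6*0.69 / (1 + (4.6-1)*0.69)
y = 3.174 / (1 + 2.484)
y = 3.174 / 3.484
y = 0.9110


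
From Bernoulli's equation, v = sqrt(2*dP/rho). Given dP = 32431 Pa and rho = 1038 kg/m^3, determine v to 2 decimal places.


v = sqrt(2*dP/rho)
v = sqrt(2*32431/1038)
v = sqrt(62.487476)
v = 7.90 m/s


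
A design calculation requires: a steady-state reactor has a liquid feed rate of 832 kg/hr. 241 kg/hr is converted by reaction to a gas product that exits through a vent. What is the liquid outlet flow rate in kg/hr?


Steady-state mass balance on the main outlet: F_out = F_in - F_removed
F_out = 832 - 241
F_out = 591 kg/hr


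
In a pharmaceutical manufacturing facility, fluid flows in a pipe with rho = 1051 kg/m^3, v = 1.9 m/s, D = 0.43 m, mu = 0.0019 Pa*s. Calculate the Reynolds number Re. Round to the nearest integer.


Re = rho * v * D / mu
Re = 1051 * 1.9 * 0.43 / 0.0019
Re = 858.667 / 0.0019
Re = 451930


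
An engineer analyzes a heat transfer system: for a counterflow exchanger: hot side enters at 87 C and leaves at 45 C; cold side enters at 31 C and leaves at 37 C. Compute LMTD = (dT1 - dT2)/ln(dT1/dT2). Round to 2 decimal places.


dT1 = Th_in - Tc_out = 87 - 37 = 50
dT2 = Th_out - Tc_in = 45 - 31 = 14
LMTD = (dT1 - dT2) / ln(dT1/dT2)
LMTD = (50 - 14) / ln(50/14)
LMTD = 28.28 K


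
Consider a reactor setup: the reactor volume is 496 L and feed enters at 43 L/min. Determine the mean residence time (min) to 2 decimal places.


tau = V / v0
tau = 496 / 43
tau = 11.53 min


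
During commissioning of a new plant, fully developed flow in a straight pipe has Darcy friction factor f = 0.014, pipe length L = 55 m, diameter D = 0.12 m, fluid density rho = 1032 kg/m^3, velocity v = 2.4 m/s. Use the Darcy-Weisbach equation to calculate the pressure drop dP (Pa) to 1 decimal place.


dP = f * (L/D) * (rho*v^2/2)
dP = 0.014 * (55/0.12) * (1032*2.4^2/2)
L/D = 458.33333333
rho*v^2/2 = 1032*5.76/2 = 2972.16
dP = 0.014 * 458.33333333 * 2972.16
dP = 19071.4 Pa


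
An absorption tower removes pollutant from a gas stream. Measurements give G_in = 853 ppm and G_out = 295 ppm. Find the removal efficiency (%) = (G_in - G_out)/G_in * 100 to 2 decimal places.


Efficiency = (G_in - G_out) / G_in * 100%
Efficiency = (853 - 295) / 853 * 100
Efficiency = 558 / 853 * 100
Efficiency = 65.42%


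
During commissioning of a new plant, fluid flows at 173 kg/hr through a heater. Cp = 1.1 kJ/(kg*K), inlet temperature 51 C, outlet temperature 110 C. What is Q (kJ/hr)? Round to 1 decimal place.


Q = m_dot * Cp * (T2 - T1)
Q = 173 * 1.1 * (110 - 51)
Q = 173 * 1.1 * 59
Q = 11227.7 kJ/hr


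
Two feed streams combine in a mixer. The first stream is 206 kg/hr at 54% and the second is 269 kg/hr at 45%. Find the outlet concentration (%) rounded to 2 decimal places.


Mass balance on solute: F1*x1 + F2*x2 = F3*x3
F3 = F1 + F2 = 206 + 269 = 475 kg/hr
x3 = (F1*x1 + F2*x2)/F3
x3 = (206*0.54 + 269*0.45) / 475
x3 = 48.90%


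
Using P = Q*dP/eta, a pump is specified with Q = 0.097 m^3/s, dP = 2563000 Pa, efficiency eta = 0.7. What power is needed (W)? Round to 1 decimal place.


P = Q * dP / eta
P = 0.097 * 2563000 / 0.7
P = 248611.0 / 0.7
P = 355158.6 W


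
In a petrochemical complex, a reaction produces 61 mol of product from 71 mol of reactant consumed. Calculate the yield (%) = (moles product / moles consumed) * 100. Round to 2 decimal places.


Yield = (moles product / moles consumed) * 100%
Yield = (61 / 71) * 100
Yield = 0.8592 * 100
Yield = 85.92%


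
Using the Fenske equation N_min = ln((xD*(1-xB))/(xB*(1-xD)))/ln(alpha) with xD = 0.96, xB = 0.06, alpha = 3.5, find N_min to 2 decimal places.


N_min = ln((xD*(1-xB))/(xB*(1-xD))) / ln(alpha)
Numerator inside ln: 0.9024 / 0.0024 = 376.0
ln(376.0) = 5.929589
ln(alpha) = ln(3.5) = 1.252763
N_min = 5.929589 / 1.252763 = 4.73


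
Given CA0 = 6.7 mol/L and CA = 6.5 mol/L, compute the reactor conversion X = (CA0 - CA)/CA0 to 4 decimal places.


X = (CA0 - CA) / CA0
X = (6.7 - 6.5) / 6.7
X = 0.2 / 6.7
X = 0.0299


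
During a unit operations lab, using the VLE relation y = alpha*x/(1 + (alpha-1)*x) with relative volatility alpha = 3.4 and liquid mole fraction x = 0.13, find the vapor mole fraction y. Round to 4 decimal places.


y = alpha*x / (1 + (alpha-1)*x)
y = 3.4*0.13 / (1 + (3.4-1)*0.13)
y = 0.442 / (1 + 0.312)
y = 0.442 / 1.312
y = 0.3369


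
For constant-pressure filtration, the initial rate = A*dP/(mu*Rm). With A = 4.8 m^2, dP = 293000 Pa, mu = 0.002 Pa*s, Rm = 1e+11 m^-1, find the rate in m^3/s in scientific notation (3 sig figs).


rate = A * dP / (mu * Rm)
rate = 4.8 * 293000 / (0.002 * 1e+11)
rate = 1406400.0 / 2.000e+08
rate = 7.03e-03 m^3/s


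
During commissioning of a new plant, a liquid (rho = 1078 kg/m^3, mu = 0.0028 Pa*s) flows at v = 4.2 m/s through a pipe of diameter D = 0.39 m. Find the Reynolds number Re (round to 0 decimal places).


Re = rho * v * D / mu
Re = 1078 * 4.2 * 0.39 / 0.0028
Re = 1765.764 / 0.0028
Re = 630630


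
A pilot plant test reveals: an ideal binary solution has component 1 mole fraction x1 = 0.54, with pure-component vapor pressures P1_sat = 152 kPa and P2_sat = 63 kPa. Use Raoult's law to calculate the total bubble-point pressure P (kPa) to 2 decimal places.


P = x1*P1_sat + x2*P2_sat
x2 = 1 - x1 = 1 - 0.54 = 0.46
P = 0.54*152 + 0.46*63
P = 82.08 + 28.98
P = 111.06 kPa


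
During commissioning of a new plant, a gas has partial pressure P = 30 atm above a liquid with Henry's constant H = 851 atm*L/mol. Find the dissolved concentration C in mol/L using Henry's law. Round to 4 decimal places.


C = P / H
C = 30 / 851
C = 0.0353 mol/L


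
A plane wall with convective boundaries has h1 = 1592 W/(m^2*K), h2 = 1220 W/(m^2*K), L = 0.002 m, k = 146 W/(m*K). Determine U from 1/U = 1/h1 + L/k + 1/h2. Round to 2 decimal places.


1/U = 1/h1 + L/k + 1/h2
1/U = 1/1592 + 0.002/146 + 1/1220
1/U = 0.0006281407 + 1.36986e-05 + 0.0008196721
1/U = 0.0014615114
U = 684.22 W/(m^2*K)


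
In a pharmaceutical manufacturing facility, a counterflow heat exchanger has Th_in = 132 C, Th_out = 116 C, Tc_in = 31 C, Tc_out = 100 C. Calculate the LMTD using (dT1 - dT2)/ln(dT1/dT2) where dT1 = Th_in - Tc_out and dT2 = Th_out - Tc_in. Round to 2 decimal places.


dT1 = Th_in - Tc_out = 132 - 100 = 32
dT2 = Th_out - Tc_in = 116 - 31 = 85
LMTD = (dT1 - dT2) / ln(dT1/dT2)
LMTD = (32 - 85) / ln(32/85)
LMTD = 54.25 K


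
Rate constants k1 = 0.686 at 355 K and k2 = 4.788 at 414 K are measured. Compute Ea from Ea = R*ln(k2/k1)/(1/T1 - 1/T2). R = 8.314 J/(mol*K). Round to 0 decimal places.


Ea = R * ln(k2/k1) / (1/T1 - 1/T2)
ln(k2/k1) = ln(4.788/0.686) = 1.9429904
1/T1 - 1/T2 = 1/355 - 1/414 = 0.000401442471
Ea = 8.314 * 1.9429904 / 0.000401442471
Ea = 40240 J/mol


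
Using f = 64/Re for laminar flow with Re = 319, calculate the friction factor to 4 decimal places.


f = 64 / Re
f = 64 / 319
f = 0.2006


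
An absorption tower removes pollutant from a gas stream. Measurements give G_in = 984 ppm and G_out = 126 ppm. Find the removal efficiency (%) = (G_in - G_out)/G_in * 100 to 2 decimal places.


Efficiency = (G_in - G_out) / G_in * 100%
Efficiency = (984 - 126) / 984 * 100
Efficiency = 858 / 984 * 100
Efficiency = 87.20%


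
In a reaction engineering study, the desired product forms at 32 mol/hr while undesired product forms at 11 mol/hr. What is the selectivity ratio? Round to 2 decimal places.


S = desired product rate / undesired product rate
S = 32 / 11
S = 2.91


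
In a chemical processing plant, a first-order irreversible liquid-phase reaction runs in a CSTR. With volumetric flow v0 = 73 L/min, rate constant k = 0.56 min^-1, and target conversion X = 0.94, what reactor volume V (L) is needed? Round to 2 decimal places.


V = v0 * X / (k * (1 - X))
V = 73 * 0.94 / (0.56 * (1 - 0.94))
V = 68.62 / (0.56 * 0.06)
V = 68.62 / 0.0336
V = 2042.26 L


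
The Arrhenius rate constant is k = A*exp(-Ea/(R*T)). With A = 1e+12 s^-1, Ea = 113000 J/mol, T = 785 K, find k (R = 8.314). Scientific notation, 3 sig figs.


k = A * exp(-Ea/(R*T))
k = 1e+12 * exp(-113000 / (8.314 * 785))
k = 1e+12 * exp(-17.314054)
k = 3.02e+04


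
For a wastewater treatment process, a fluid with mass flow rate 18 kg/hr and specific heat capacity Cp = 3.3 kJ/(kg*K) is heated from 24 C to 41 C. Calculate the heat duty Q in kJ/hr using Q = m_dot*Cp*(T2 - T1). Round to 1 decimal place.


Q = m_dot * Cp * (T2 - T1)
Q = 18 * 3.3 * (41 - 24)
Q = 18 * 3.3 * 17
Q = 1009.8 kJ/hr


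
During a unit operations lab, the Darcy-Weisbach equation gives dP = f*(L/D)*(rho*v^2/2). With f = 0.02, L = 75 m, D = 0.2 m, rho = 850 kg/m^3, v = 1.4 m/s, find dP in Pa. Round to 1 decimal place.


dP = f * (L/D) * (rho*v^2/2)
dP = 0.02 * (75/0.2) * (850*1.4^2/2)
L/D = 375.0
rho*v^2/2 = 850*1.96/2 = 833.0
dP = 0.02 * 375.0 * 833.0
dP = 6247.5 Pa


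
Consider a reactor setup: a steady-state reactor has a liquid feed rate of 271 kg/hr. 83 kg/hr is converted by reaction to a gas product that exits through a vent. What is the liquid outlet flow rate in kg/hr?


Steady-state mass balance on the main outlet: F_out = F_in - F_removed
F_out = 271 - 83
F_out = 188 kg/hr


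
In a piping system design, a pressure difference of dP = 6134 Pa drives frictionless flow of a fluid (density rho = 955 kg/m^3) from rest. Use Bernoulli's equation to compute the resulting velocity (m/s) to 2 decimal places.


v = sqrt(2*dP/rho)
v = sqrt(2*6134/955)
v = sqrt(12.846073)
v = 3.58 m/s


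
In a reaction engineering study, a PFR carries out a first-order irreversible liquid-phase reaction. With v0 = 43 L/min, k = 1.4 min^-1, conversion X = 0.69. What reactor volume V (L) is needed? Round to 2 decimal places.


V = (v0/k) * ln(1/(1-X))
V = (43/1.4) * ln(1/(1-0.69))
V = 30.714286 * ln(3.225806)
V = 30.714286 * 1.171183
V = 35.97 L


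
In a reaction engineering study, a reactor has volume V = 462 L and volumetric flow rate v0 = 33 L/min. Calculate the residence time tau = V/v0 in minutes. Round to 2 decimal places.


tau = V / v0
tau = 462 / 33
tau = 14.00 min


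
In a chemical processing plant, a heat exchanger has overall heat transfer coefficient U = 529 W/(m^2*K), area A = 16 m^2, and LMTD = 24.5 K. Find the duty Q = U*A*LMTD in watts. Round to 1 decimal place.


Q = U * A * LMTD
Q = 529 * 16 * 24.5
Q = 207368.0 W


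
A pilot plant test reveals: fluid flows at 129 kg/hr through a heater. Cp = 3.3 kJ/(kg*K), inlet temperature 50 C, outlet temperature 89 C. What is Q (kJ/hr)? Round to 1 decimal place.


Q = m_dot * Cp * (T2 - T1)
Q = 129 * 3.3 * (89 - 50)
Q = 129 * 3.3 * 39
Q = 16602.3 kJ/hr


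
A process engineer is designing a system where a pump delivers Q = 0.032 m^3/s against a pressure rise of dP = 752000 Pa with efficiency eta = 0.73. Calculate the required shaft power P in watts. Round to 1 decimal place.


P = Q * dP / eta
P = 0.032 * 752000 / 0.73
P = 24064.0 / 0.73
P = 32964.4 W


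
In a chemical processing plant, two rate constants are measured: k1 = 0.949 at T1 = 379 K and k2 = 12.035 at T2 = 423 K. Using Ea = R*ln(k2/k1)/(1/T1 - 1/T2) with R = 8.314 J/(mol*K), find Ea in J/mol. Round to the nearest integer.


Ea = R * ln(k2/k1) / (1/T1 - 1/T2)
ln(k2/k1) = ln(12.035/0.949) = 2.5401656
1/T1 - 1/T2 = 1/379 - 1/423 = 0.000274456234
Ea = 8.314 * 2.5401656 / 0.000274456234
Ea = 76948 J/mol


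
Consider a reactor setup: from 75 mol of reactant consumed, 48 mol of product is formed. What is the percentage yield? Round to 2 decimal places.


Yield = (moles product / moles consumed) * 100%
Yield = (48 / 75) * 100
Yield = 0.64 * 100
Yield = 64.00%


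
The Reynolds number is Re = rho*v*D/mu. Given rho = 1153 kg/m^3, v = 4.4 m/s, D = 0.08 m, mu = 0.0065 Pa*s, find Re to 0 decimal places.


Re = rho * v * D / mu
Re = 1153 * 4.4 * 0.08 / 0.0065
Re = 405.856 / 0.0065
Re = 62439


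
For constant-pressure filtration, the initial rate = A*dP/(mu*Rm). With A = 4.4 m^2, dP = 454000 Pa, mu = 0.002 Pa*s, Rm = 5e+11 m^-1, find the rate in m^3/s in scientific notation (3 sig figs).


rate = A * dP / (mu * Rm)
rate = 4.4 * 454000 / (0.002 * 5e+11)
rate = 1997600.0 / 1.000e+09
rate = 2.00e-03 m^3/s


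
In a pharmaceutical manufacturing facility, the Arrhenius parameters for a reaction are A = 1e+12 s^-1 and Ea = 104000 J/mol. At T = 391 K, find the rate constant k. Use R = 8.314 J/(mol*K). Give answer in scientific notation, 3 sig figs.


k = A * exp(-Ea/(R*T))
k = 1e+12 * exp(-104000 / (8.314 * 391))
k = 1e+12 * exp(-31.992381)
k = 1.28e-02


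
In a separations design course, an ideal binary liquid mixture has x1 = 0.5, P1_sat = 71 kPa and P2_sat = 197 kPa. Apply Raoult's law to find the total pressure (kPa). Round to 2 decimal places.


P = x1*P1_sat + x2*P2_sat
x2 = 1 - x1 = 1 - 0.5 = 0.5
P = 0.5*71 + 0.5*197
P = 35.5 + 98.5
P = 134.00 kPa


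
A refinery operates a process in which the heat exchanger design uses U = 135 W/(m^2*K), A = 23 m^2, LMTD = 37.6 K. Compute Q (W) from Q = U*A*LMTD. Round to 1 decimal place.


Q = U * A * LMTD
Q = 135 * 23 * 37.6
Q = 116748.0 W


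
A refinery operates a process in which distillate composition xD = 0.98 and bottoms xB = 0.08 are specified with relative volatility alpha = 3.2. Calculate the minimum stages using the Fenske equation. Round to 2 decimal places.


N_min = ln((xD*(1-xB))/(xB*(1-xD))) / ln(alpha)
Numerator inside ln: 0.9016 / 0.0016 = 563.5
ln(563.5) = 6.334167
ln(alpha) = ln(3.2) = 1.163151
N_min = 6.334167 / 1.163151 = 5.45


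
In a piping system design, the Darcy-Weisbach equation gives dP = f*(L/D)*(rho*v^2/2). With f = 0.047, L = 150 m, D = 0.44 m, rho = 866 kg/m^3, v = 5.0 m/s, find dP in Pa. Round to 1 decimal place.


dP = f * (L/D) * (rho*v^2/2)
dP = 0.047 * (150/0.44) * (866*5.0^2/2)
L/D = 340.90909091
rho*v^2/2 = 866*25.0/2 = 10825.0
dP = 0.047 * 340.90909091 * 10825.0
dP = 173446.0 Pa


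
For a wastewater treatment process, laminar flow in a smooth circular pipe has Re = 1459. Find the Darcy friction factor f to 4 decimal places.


f = 64 / Re
f = 64 / 1459
f = 0.0439


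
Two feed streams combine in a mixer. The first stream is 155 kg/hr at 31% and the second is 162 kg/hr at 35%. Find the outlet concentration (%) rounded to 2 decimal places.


Mass balance on solute: F1*x1 + F2*x2 = F3*x3
F3 = F1 + F2 = 155 + 162 = 317 kg/hr
x3 = (F1*x1 + F2*x2)/F3
x3 = (155*0.31 + 162*0.35) / 317
x3 = 33.04%


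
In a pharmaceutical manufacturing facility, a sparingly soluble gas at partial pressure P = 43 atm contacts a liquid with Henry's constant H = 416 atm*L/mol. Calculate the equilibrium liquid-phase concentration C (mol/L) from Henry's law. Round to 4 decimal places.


C = P / H
C = 43 / 416
C = 0.1034 mol/L


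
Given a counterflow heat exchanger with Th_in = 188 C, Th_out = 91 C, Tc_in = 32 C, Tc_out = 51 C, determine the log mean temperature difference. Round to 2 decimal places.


dT1 = Th_in - Tc_out = 188 - 51 = 137
dT2 = Th_out - Tc_in = 91 - 32 = 59
LMTD = (dT1 - dT2) / ln(dT1/dT2)
LMTD = (137 - 59) / ln(137/59)
LMTD = 92.59 K


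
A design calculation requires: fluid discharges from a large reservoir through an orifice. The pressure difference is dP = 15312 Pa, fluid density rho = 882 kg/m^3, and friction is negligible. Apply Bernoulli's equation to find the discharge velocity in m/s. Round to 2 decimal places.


v = sqrt(2*dP/rho)
v = sqrt(2*15312/882)
v = sqrt(34.721088)
v = 5.89 m/s


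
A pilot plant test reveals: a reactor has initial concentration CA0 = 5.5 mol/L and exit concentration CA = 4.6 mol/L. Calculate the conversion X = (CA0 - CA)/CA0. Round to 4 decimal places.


X = (CA0 - CA) / CA0
X = (5.5 - 4.6) / 5.5
X = 0.9 / 5.5
X = 0.1636


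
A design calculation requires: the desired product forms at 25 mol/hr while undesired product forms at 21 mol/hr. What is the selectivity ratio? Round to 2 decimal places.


S = desired product rate / undesired product rate
S = 25 / 21
S = 1.19


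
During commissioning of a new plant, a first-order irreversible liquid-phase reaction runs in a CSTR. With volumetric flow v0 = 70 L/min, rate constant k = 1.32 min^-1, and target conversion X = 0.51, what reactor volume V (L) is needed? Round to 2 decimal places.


V = v0 * X / (k * (1 - X))
V = 70 * 0.51 / (1.32 * (1 - 0.51))
V = 35.7 / (1.32 * 0.49)
V = 35.7 / 0.6468
V = 55.19 L


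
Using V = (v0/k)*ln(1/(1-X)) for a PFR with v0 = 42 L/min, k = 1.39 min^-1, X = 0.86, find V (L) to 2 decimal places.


V = (v0/k) * ln(1/(1-X))
V = (42/1.39) * ln(1/(1-0.86))
V = 30.215827 * ln(7.142857)
V = 30.215827 * 1.966113
V = 59.41 L


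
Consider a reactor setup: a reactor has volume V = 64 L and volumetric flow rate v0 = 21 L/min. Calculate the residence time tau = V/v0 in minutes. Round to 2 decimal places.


tau = V / v0
tau = 64 / 21
tau = 3.05 min


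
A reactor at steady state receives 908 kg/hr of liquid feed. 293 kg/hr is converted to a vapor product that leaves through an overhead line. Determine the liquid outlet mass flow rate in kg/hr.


Steady-state mass balance on the main outlet: F_out = F_in - F_removed
F_out = 908 - 293
F_out = 615 kg/hr


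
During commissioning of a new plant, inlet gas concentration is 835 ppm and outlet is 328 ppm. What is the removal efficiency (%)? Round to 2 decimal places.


Efficiency = (G_in - G_out) / G_in * 100%
Efficiency = (835 - 328) / 835 * 100
Efficiency = 507 / 835 * 100
Efficiency = 60.72%


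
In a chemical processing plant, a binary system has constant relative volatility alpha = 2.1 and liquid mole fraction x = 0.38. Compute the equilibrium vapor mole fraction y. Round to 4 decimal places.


y = alpha*x / (1 + (alpha-1)*x)
y = 2.1*0.38 / (1 + (2.1-1)*0.38)
y = 0.798 / (1 + 0.418)
y = 0.798 / 1.418
y = 0.5628


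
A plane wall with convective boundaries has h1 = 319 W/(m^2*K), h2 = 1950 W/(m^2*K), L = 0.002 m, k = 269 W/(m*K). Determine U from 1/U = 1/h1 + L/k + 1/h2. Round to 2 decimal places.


1/U = 1/h1 + L/k + 1/h2
1/U = 1/319 + 0.002/269 + 1/1950
1/U = 0.0031347962 + 7.4349e-06 + 0.0005128205
1/U = 0.0036550516
U = 273.59 W/(m^2*K)


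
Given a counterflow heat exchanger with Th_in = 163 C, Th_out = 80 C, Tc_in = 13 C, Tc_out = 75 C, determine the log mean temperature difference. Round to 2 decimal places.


dT1 = Th_in - Tc_out = 163 - 75 = 88
dT2 = Th_out - Tc_in = 80 - 13 = 67
LMTD = (dT1 - dT2) / ln(dT1/dT2)
LMTD = (88 - 67) / ln(88/67)
LMTD = 77.02 K


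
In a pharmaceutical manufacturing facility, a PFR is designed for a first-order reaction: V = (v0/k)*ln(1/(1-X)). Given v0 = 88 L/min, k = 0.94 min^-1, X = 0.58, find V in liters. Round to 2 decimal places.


V = (v0/k) * ln(1/(1-X))
V = (88/0.94) * ln(1/(1-0.58))
V = 93.617021 * ln(2.380952)
V = 93.617021 * 0.8675
V = 81.21 L


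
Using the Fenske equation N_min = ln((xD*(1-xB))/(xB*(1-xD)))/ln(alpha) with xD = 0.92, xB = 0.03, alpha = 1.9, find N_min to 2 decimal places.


N_min = ln((xD*(1-xB))/(xB*(1-xD))) / ln(alpha)
Numerator inside ln: 0.8924 / 0.0024 = 371.833333
ln(371.833333) = 5.918446
ln(alpha) = ln(1.9) = 0.641854
N_min = 5.918446 / 0.641854 = 9.22


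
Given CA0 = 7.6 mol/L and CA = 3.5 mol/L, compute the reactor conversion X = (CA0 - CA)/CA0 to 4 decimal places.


X = (CA0 - CA) / CA0
X = (7.6 - 3.5) / 7.6
X = 4.1 / 7.6
X = 0.5395


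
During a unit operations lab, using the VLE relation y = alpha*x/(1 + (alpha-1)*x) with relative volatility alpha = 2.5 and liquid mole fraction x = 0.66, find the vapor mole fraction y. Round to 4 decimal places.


y = alpha*x / (1 + (alpha-1)*x)
y = 2.5*0.66 / (1 + (2.5-1)*0.66)
y = 1.65 / (1 + 0.99)
y = 1.65 / 1.99
y = 0.8291


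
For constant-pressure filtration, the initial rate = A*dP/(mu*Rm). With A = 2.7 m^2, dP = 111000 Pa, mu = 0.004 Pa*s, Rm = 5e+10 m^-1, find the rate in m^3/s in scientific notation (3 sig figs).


rate = A * dP / (mu * Rm)
rate = 2.7 * 111000 / (0.004 * 5e+10)
rate = 299700.0 / 2.000e+08
rate = 1.50e-03 m^3/s


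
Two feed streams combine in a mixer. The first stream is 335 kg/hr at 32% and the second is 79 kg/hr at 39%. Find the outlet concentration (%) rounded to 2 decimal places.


Mass balance on solute: F1*x1 + F2*x2 = F3*x3
F3 = F1 + F2 = 335 + 79 = 414 kg/hr
x3 = (F1*x1 + F2*x2)/F3
x3 = (335*0.32 + 79*0.39) / 414
x3 = 33.34%


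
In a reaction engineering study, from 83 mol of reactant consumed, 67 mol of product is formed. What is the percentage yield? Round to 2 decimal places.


Yield = (moles product / moles consumed) * 100%
Yield = (67 / 83) * 100
Yield = 0.8072 * 100
Yield = 80.72%


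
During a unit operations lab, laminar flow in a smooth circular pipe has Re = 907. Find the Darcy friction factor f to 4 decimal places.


f = 64 / Re
f = 64 / 907
f = 0.0706


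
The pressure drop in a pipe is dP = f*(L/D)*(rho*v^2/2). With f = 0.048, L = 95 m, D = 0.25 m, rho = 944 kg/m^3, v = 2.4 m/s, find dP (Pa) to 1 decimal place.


dP = f * (L/D) * (rho*v^2/2)
dP = 0.048 * (95/0.25) * (944*2.4^2/2)
L/D = 380.0
rho*v^2/2 = 944*5.76/2 = 2718.72
dP = 0.048 * 380.0 * 2718.72
dP = 49589.5 Pa


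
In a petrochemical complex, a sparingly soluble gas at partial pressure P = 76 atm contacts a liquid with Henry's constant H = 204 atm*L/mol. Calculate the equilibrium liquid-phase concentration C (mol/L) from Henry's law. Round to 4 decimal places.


C = P / H
C = 76 / 204
C = 0.3725 mol/L


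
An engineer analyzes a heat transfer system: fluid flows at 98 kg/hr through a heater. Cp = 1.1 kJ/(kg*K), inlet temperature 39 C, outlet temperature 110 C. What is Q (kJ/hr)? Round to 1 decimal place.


Q = m_dot * Cp * (T2 - T1)
Q = 98 * 1.1 * (110 - 39)
Q = 98 * 1.1 * 71
Q = 7653.8 kJ/hr


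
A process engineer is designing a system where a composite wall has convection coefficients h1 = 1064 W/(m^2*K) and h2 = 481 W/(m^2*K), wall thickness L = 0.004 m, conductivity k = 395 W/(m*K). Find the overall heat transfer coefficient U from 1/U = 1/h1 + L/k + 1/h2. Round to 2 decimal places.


1/U = 1/h1 + L/k + 1/h2
1/U = 1/1064 + 0.004/395 + 1/481
1/U = 0.0009398496 + 1.01266e-05 + 0.0020790021
1/U = 0.0030289783
U = 330.14 W/(m^2*K)


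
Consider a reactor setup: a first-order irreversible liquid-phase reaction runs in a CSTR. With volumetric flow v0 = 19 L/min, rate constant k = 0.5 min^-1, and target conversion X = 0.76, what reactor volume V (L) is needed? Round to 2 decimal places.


V = v0 * X / (k * (1 - X))
V = 19 * 0.76 / (0.5 * (1 - 0.76))
V = 14.44 / (0.5 * 0.24)
V = 14.44 / 0.12
V = 120.33 L


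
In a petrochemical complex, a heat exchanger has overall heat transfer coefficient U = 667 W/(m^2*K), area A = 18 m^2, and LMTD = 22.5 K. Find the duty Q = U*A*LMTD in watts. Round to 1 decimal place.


Q = U * A * LMTD
Q = 667 * 18 * 22.5
Q = 270135.0 W


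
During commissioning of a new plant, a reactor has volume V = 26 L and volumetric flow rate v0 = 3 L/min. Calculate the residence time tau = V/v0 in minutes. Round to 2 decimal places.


tau = V / v0
tau = 26 / 3
tau = 8.67 min


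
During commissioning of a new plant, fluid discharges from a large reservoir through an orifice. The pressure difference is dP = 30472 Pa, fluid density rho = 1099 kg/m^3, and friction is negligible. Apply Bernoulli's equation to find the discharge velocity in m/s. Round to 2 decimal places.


v = sqrt(2*dP/rho)
v = sqrt(2*30472/1099)
v = sqrt(55.454049)
v = 7.45 m/s


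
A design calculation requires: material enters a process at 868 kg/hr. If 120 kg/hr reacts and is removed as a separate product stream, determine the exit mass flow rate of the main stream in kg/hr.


Steady-state mass balance on the main outlet: F_out = F_in - F_removed
F_out = 868 - 120
F_out = 748 kg/hr


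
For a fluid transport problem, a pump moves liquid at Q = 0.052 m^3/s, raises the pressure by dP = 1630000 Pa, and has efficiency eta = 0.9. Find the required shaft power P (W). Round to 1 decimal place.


P = Q * dP / eta
P = 0.052 * 1630000 / 0.9
P = 84760.0 / 0.9
P = 94177.8 W


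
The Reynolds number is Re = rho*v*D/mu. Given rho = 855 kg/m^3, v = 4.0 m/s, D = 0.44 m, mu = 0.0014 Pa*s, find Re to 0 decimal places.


Re = rho * v * D / mu
Re = 855 * 4.0 * 0.44 / 0.0014
Re = 1504.8 / 0.0014
Re = 1074857


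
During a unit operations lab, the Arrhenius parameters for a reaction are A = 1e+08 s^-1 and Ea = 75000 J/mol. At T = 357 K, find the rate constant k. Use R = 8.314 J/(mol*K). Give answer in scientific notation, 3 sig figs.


k = A * exp(-Ea/(R*T))
k = 1e+08 * exp(-75000 / (8.314 * 357))
k = 1e+08 * exp(-25.268707)
k = 1.06e-03


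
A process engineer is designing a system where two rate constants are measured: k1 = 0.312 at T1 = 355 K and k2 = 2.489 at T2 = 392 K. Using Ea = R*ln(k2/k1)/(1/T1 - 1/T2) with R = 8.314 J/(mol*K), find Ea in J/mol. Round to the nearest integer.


Ea = R * ln(k2/k1) / (1/T1 - 1/T2)
ln(k2/k1) = ln(2.489/0.312) = 2.0766331
1/T1 - 1/T2 = 1/355 - 1/392 = 0.000265881
Ea = 8.314 * 2.0766331 / 0.000265881
Ea = 64936 J/mol


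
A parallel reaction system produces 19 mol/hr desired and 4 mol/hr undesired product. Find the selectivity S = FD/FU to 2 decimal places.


S = desired product rate / undesired product rate
S = 19 / 4
S = 4.75


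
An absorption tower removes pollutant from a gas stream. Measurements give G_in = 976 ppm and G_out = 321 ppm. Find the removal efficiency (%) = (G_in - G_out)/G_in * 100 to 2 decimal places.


Efficiency = (G_in - G_out) / G_in * 100%
Efficiency = (976 - 321) / 976 * 100
Efficiency = 655 / 976 * 100
Efficiency = 67.11%


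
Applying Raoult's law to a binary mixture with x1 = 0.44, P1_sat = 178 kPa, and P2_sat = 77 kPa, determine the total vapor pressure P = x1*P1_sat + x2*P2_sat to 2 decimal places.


P = x1*P1_sat + x2*P2_sat
x2 = 1 - x1 = 1 - 0.44 = 0.56
P = 0.44*178 + 0.56*77
P = 78.32 + 43.12
P = 121.44 kPa


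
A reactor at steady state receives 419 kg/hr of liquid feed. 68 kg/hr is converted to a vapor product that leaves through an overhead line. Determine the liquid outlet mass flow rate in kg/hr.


Steady-state mass balance on the main outlet: F_out = F_in - F_removed
F_out = 419 - 68
F_out = 351 kg/hr


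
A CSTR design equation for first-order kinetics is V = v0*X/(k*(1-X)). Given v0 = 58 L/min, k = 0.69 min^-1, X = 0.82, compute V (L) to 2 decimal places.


V = v0 * X / (k * (1 - X))
V = 58 * 0.82 / (0.69 * (1 - 0.82))
V = 47.56 / (0.69 * 0.18)
V = 47.56 / 0.1242
V = 382.93 L


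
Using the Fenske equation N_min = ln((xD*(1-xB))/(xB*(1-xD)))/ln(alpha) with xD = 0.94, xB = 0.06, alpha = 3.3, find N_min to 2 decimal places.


N_min = ln((xD*(1-xB))/(xB*(1-xD))) / ln(alpha)
Numerator inside ln: 0.8836 / 0.0036 = 245.444444
ln(245.444444) = 5.503071
ln(alpha) = ln(3.3) = 1.193922
N_min = 5.503071 / 1.193922 = 4.61


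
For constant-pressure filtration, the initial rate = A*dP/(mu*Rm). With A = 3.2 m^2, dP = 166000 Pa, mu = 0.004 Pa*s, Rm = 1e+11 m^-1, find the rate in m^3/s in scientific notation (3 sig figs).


rate = A * dP / (mu * Rm)
rate = 3.2 * 166000 / (0.004 * 1e+11)
rate = 531200.0 / 4.000e+08
rate = 1.33e-03 m^3/s


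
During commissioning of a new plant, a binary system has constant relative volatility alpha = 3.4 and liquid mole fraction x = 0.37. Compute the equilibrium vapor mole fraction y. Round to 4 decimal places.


y = alpha*x / (1 + (alpha-1)*x)
y = 3.4*0.37 / (1 + (3.4-1)*0.37)
y = 1.258 / (1 + 0.888)
y = 1.258 / 1.888
y = 0.6663


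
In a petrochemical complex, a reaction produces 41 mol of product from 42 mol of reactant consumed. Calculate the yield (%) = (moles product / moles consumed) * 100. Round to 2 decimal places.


Yield = (moles product / moles consumed) * 100%
Yield = (41 / 42) * 100
Yield = 0.9762 * 100
Yield = 97.62%


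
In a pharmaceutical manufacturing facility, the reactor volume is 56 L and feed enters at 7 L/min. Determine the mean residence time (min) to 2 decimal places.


tau = V / v0
tau = 56 / 7
tau = 8.00 min


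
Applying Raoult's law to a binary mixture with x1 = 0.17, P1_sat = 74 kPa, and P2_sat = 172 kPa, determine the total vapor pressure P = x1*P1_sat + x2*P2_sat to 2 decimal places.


P = x1*P1_sat + x2*P2_sat
x2 = 1 - x1 = 1 - 0.17 = 0.83
P = 0.17*74 + 0.83*172
P = 12.58 + 142.76
P = 155.34 kPa


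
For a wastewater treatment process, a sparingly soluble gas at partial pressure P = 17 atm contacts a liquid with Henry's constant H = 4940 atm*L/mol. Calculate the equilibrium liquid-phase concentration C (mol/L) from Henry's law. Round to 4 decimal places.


C = P / H
C = 17 / 4940
C = 0.0034 mol/L


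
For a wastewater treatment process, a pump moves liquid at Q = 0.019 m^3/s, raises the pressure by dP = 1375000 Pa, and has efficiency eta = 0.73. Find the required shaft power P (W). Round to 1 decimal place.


P = Q * dP / eta
P = 0.019 * 1375000 / 0.73
P = 26125.0 / 0.73
P = 35787.7 W


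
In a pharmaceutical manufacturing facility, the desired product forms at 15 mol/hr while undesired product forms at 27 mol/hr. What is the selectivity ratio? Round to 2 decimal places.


S = desired product rate / undesired product rate
S = 15 / 27
S = 0.56


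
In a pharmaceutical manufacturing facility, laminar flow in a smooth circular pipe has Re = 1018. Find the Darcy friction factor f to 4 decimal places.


f = 64 / Re
f = 64 / 1018
f = 0.0629


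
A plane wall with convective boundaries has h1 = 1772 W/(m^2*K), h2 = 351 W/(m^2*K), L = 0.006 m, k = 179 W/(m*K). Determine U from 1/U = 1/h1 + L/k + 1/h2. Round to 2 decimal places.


1/U = 1/h1 + L/k + 1/h2
1/U = 1/1772 + 0.006/179 + 1/351
1/U = 0.0005643341 + 3.35196e-05 + 0.0028490028
1/U = 0.0034468565
U = 290.12 W/(m^2*K)


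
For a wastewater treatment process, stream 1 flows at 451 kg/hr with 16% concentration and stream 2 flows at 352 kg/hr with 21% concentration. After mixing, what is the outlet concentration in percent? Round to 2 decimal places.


Mass balance on solute: F1*x1 + F2*x2 = F3*x3
F3 = F1 + F2 = 451 + 352 = 803 kg/hr
x3 = (F1*x1 + F2*x2)/F3
x3 = (451*0.16 + 352*0.21) / 803
x3 = 18.19%


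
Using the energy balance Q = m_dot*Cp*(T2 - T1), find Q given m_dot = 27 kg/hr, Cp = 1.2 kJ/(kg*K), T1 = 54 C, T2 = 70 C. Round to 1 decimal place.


Q = m_dot * Cp * (T2 - T1)
Q = 27 * 1.2 * (70 - 54)
Q = 27 * 1.2 * 16
Q = 518.4 kJ/hr


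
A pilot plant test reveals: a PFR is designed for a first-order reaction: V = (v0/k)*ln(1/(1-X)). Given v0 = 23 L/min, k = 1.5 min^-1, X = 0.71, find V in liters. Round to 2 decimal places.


V = (v0/k) * ln(1/(1-X))
V = (23/1.5) * ln(1/(1-0.71))
V = 15.333333 * ln(3.448276)
V = 15.333333 * 1.237874
V = 18.98 L


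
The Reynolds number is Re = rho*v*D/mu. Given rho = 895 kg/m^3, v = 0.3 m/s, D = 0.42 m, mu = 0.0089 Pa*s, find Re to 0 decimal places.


Re = rho * v * D / mu
Re = 895 * 0.3 * 0.42 / 0.0089
Re = 112.77 / 0.0089
Re = 12671


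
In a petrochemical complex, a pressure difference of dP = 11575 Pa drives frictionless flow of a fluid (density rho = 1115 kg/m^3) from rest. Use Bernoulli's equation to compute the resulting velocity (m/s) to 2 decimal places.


v = sqrt(2*dP/rho)
v = sqrt(2*11575/1115)
v = sqrt(20.762332)
v = 4.56 m/s


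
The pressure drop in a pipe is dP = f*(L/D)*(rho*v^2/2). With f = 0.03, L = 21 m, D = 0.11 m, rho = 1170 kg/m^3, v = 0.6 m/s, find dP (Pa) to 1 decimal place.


dP = f * (L/D) * (rho*v^2/2)
dP = 0.03 * (21/0.11) * (1170*0.6^2/2)
L/D = 190.90909091
rho*v^2/2 = 1170*0.36/2 = 210.6
dP = 0.03 * 190.90909091 * 210.6
dP = 1206.2 Pa


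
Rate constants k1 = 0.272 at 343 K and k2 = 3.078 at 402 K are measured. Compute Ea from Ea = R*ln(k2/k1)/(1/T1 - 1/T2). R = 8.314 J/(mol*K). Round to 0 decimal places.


Ea = R * ln(k2/k1) / (1/T1 - 1/T2)
ln(k2/k1) = ln(3.078/0.272) = 2.4262332
1/T1 - 1/T2 = 1/343 - 1/402 = 0.000427889706
Ea = 8.314 * 2.4262332 / 0.000427889706
Ea = 47142 J/mol


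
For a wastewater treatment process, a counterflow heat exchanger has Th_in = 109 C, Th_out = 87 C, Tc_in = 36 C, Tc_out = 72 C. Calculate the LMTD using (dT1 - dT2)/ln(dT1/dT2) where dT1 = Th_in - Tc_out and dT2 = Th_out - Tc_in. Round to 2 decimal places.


dT1 = Th_in - Tc_out = 109 - 72 = 37
dT2 = Th_out - Tc_in = 87 - 36 = 51
LMTD = (dT1 - dT2) / ln(dT1/dT2)
LMTD = (37 - 51) / ln(37/51)
LMTD = 43.63 K


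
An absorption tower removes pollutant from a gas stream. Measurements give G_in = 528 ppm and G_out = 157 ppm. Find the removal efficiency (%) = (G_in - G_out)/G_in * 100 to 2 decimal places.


Efficiency = (G_in - G_out) / G_in * 100%
Efficiency = (528 - 157) / 528 * 100
Efficiency = 371 / 528 * 100
Efficiency = 70.27%


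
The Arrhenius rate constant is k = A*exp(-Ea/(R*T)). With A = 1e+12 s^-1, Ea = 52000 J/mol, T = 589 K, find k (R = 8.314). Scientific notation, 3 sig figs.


k = A * exp(-Ea/(R*T))
k = 1e+12 * exp(-52000 / (8.314 * 589))
k = 1e+12 * exp(-10.618863)
k = 2.45e+07


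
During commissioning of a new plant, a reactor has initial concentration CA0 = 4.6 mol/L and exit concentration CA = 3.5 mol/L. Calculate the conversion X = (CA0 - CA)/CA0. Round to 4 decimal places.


X = (CA0 - CA) / CA0
X = (4.6 - 3.5) / 4.6
X = 1.1 / 4.6
X = 0.2391


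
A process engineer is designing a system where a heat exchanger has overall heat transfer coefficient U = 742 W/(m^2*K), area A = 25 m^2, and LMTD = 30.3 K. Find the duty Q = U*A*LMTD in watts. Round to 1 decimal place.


Q = U * A * LMTD
Q = 742 * 25 * 30.3
Q = 562065.0 W


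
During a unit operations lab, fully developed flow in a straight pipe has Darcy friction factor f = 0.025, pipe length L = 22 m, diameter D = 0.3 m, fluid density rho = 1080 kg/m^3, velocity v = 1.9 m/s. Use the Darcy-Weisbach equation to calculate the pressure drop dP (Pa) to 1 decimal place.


dP = f * (L/D) * (rho*v^2/2)
dP = 0.025 * (22/0.3) * (1080*1.9^2/2)
L/D = 73.33333333
rho*v^2/2 = 1080*3.61/2 = 1949.4
dP = 0.025 * 73.33333333 * 1949.4
dP = 3573.9 Pa


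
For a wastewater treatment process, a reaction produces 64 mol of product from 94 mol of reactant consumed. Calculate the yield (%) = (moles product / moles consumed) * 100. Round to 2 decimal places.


Yield = (moles product / moles consumed) * 100%
Yield = (64 / 94) * 100
Yield = 0.6809 * 100
Yield = 68.09%


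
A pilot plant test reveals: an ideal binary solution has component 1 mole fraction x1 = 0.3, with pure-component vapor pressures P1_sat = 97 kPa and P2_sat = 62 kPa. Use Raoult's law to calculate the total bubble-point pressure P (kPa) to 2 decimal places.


P = x1*P1_sat + x2*P2_sat
x2 = 1 - x1 = 1 - 0.3 = 0.7
P = 0.3*97 + 0.7*62
P = 29.1 + 43.4
P = 72.50 kPa


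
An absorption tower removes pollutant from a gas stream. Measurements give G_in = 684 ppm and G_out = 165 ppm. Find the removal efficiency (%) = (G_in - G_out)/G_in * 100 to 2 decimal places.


Efficiency = (G_in - G_out) / G_in * 100%
Efficiency = (684 - 165) / 684 * 100
Efficiency = 519 / 684 * 100
Efficiency = 75.88%


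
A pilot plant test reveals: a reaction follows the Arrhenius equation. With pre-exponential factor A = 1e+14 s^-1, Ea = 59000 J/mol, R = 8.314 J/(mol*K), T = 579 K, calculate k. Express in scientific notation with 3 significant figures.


k = A * exp(-Ea/(R*T))
k = 1e+14 * exp(-59000 / (8.314 * 579))
k = 1e+14 * exp(-12.256414)
k = 4.75e+08


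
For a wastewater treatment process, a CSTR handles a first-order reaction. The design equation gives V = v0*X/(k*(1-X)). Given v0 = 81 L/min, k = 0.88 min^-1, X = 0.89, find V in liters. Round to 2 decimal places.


V = v0 * X / (k * (1 - X))
V = 81 * 0.89 / (0.88 * (1 - 0.89))
V = 72.09 / (0.88 * 0.11)
V = 72.09 / 0.0968
V = 744.73 L


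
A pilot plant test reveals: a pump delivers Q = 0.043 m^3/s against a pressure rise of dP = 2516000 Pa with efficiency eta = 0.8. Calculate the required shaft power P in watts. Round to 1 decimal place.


P = Q * dP / eta
P = 0.043 * 2516000 / 0.8
P = 108188.0 / 0.8
P = 135235.0 W


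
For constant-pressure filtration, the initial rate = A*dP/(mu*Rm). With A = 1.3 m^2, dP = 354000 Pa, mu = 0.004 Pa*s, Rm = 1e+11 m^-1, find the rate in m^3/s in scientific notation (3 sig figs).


rate = A * dP / (mu * Rm)
rate = 1.3 * 354000 / (0.004 * 1e+11)
rate = 460200.0 / 4.000e+08
rate = 1.15e-03 m^3/s


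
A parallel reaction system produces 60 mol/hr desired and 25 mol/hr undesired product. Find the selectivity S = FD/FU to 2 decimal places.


S = desired product rate / undesired product rate
S = 60 / 25
S = 2.40


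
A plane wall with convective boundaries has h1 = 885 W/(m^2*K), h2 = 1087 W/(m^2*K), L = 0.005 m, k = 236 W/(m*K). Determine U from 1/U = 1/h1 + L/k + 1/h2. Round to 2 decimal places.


1/U = 1/h1 + L/k + 1/h2
1/U = 1/885 + 0.005/236 + 1/1087
1/U = 0.0011299435 + 2.11864e-05 + 0.0009199632
1/U = 0.0020710931
U = 482.84 W/(m^2*K)


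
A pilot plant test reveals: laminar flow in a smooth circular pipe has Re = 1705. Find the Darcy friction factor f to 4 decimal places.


f = 64 / Re
f = 64 / 1705
f = 0.0375


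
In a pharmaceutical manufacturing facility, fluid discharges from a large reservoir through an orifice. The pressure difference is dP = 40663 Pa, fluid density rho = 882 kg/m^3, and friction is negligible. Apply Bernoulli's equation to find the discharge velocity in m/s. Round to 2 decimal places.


v = sqrt(2*dP/rho)
v = sqrt(2*40663/882)
v = sqrt(92.206349)
v = 9.60 m/s


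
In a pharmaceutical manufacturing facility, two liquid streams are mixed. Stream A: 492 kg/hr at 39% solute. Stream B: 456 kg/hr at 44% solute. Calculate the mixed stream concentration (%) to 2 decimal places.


Mass balance on solute: F1*x1 + F2*x2 = F3*x3
F3 = F1 + F2 = 492 + 456 = 948 kg/hr
x3 = (F1*x1 + F2*x2)/F3
x3 = (492*0.39 + 456*0.44) / 948
x3 = 41.41%


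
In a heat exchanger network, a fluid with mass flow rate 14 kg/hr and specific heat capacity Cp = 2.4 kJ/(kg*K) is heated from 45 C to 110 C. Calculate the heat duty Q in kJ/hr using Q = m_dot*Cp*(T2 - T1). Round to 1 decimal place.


Q = m_dot * Cp * (T2 - T1)
Q = 14 * 2.4 * (110 - 45)
Q = 14 * 2.4 * 65
Q = 2184.0 kJ/hr
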